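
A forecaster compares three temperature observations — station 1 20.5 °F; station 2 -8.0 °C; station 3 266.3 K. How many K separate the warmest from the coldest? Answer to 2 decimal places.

station 1: 20.5 °F = -6.389 °C.
station 3: 266.3 K = -6.850 °C.
Spread: (-6.389) − (-8.000) = 1.611 °C.

1.61 K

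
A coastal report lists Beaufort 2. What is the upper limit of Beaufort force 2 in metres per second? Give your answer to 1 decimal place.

Beaufort 2 (light breeze) spans 1.6–3.3 m/s.

3.3 m/s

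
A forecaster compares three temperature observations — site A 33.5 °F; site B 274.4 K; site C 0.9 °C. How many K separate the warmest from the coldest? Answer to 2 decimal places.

0.42 K

site A: 33.5 °F = 0.833 °C.
site B: 274.4 K = 1.250 °C.
Spread: 1.250 − 0.833 = 0.417 °C.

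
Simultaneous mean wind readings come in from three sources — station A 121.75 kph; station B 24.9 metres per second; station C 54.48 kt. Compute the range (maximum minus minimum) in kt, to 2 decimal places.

station A: 121.75 km/h = 65.7397 kt.
station B: 24.9 m/s = 48.4017 kt.
Spread: 65.7397 − 48.4017 = 17.34 kt.

17.34 kt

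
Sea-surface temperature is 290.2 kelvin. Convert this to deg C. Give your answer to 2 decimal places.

17.05 °C

°C = 290.2 − 273.15 = 17.05 °C.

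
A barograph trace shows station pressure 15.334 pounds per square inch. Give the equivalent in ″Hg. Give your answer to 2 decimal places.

1 psi = 2.03602 inHg, so 15.334 × 2.03602 = 31.22 inHg.

31.22 inHg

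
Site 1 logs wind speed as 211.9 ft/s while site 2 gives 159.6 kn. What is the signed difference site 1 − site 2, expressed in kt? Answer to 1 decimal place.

site 1: 211.9 ft/s = 125.547 kt.
Difference: 125.547 − 159.600 = -34.1 kt.

-34.1 kt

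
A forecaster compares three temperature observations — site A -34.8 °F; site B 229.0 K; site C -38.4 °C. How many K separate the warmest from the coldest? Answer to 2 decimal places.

site A: -34.8 °F = -37.111 °C.
site B: 229.0 K = -44.150 °C.
Spread: (-37.111) − (-44.150) = 7.039 °C.

7.04 K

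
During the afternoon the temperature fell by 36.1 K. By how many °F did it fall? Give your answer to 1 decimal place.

65.0 °F

A change of 1 °C equals a change of 1.8 °F: Δ°F = 36.1 × 1.8 = 65.0 °F.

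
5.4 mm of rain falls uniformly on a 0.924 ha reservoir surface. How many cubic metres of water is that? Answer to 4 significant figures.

Area: 0.924 ha = 9240 m².
1 mm over 1 m² is 1 L, so volume = 5.4 × 9240 = 49896 L = 49.90 m³.

49.90 cubic metres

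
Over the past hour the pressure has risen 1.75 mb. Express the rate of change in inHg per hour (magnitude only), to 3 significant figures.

1.75 mb / 1 h × 0.02953 inHg/mb = 0.0517 inHg/h.

0.0517 inHg per hour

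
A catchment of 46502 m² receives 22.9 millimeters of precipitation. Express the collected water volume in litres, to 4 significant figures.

1065000 litres

1 mm over 1 m² is 1 L, so volume = 22.9 × 46502 = 1064895.8 L ≈ 1065000 L.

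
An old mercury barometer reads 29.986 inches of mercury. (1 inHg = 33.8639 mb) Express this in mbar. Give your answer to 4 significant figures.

1 inHg = 33.8639 mb, so 29.986 × 33.8639 = 1015 mb.

1015 mb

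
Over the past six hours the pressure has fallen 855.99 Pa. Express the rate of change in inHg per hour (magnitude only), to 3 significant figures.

855.99 Pa / 6 h × 0.0002953 inHg/Pa = 0.0421 inHg/h.

0.0421 inHg per hour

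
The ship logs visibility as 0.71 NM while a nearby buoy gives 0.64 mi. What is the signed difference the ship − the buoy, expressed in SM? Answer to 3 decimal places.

0.177 SM

the ship: 0.71 nmi = 0.81705 SM.
Difference: 0.81705 − 0.64000 = 0.177 SM.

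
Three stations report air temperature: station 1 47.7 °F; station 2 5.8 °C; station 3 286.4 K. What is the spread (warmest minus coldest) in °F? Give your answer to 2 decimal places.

station 1: 47.7 °F = 8.722 °C.
station 3: 286.4 K = 13.250 °C.
Spread: 13.250 − 5.800 = 7.450 °C = 13.41 °F.

13.41 °F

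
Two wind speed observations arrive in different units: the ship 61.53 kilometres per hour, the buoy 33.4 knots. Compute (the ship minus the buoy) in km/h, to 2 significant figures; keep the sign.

-0.33 km/h

the buoy: 33.4 kt = 61.8568 km/h.
Difference: 61.5300 − 61.8568 = -0.33 km/h.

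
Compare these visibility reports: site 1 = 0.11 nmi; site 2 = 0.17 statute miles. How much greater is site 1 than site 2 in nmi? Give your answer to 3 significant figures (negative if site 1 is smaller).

site 2: 0.17 SM = 0.147726 nmi.
Difference: 0.110000 − 0.147726 = -0.0377 nmi.

-0.0377 nmi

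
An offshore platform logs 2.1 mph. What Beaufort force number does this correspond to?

2.1 mph = 0.9 m/s, which is Beaufort 1 (light air, 0.3–1.5 m/s).

Beaufort force 1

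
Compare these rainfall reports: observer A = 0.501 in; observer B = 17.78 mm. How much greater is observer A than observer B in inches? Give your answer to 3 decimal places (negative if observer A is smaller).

-0.199 in

observer B: 17.78 mm = 0.70000 in.
Difference: 0.50100 − 0.70000 = -0.199 in.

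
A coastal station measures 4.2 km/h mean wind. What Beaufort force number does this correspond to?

Beaufort force 1

4.2 km/h = 1.2 m/s, which is Beaufort 1 (light air, 0.3–1.5 m/s).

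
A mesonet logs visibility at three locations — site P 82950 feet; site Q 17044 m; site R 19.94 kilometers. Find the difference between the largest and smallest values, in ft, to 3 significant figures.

27000 ft

site Q: 17044 m = 55918.64 ft.
site R: 19.94 km = 65419.95 ft.
Spread: 82950.00 − 55918.64 = 27000 ft.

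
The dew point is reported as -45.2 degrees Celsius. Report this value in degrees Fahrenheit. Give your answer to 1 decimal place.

-49.4 °F

°F = °C × 9/5 + 32 = -45.2 × 1.8 + 32 = -49.4 °F.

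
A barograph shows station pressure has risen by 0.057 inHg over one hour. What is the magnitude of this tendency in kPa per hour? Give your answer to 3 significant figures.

0.057 inHg / 1 h × 3.38639 kPa/inHg = 0.193 kPa/h.

0.193 kPa per hour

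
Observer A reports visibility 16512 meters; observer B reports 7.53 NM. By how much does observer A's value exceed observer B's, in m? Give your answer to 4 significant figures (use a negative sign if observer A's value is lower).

2566 m

observer B: 7.53 nmi = 13945.56 m.
Difference: 16512.00 − 13945.56 = 2566 m.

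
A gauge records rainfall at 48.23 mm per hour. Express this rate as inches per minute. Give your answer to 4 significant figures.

48.23 mm/hour × 0.0393701 in/mm × 0.0166667 hour/minute = 0.03165 in/minute.

0.03165 in/minute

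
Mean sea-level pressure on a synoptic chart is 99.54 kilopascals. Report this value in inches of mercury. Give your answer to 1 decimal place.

1 kPa = 0.2953 inHg, so 99.54 × 0.2953 = 29.4 inHg.

29.4 inHg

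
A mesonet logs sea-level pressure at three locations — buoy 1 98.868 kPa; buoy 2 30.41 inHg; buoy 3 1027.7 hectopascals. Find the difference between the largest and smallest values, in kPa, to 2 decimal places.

4.11 kPa

buoy 2: 30.41 inHg = 102.9801 kPa.
buoy 3: 1027.7 hPa = 102.7700 kPa.
Spread: 102.9801 − 98.8680 = 4.11 kPa.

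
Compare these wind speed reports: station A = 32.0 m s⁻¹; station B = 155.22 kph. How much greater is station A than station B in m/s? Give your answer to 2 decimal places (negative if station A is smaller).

station B: 155.22 km/h = 43.1167 m/s.
Difference: 32.0000 − 43.1167 = -11.12 m/s.

-11.12 m/s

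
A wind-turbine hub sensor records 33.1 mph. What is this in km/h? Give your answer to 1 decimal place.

1 mph = 1.60934 km/h, so 33.1 × 1.60934 = 53.3 km/h.

53.3 km/h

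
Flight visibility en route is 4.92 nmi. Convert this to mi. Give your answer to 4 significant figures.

5.662 SM

1 nmi = 1.15078 SM, so 4.92 × 1.15078 = 5.662 SM.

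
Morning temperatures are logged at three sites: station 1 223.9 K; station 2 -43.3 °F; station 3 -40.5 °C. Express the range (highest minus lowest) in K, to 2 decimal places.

8.75 K

station 1: 223.9 K = -49.250 °C.
station 2: -43.3 °F = -41.833 °C.
Spread: (-40.500) − (-49.250) = 8.750 °C.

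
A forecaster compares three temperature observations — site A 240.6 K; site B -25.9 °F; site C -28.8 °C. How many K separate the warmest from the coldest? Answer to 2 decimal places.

site A: 240.6 K = -32.550 °C.
site B: -25.9 °F = -32.167 °C.
Spread: (-28.800) − (-32.550) = 3.750 °C.

3.75 K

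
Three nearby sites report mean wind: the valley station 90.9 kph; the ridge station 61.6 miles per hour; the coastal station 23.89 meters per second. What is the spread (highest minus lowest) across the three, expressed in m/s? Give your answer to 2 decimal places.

3.65 m/s

the valley station: 90.9 km/h = 25.2500 m/s.
the ridge station: 61.6 mph = 27.5377 m/s.
Spread: 27.5377 − 23.8900 = 3.65 m/s.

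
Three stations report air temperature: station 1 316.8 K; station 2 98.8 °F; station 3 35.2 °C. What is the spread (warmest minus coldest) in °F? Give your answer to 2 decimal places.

station 1: 316.8 K = 43.650 °C.
station 2: 98.8 °F = 37.111 °C.
Spread: 43.650 − 35.200 = 8.450 °C = 15.21 °F.

15.21 °F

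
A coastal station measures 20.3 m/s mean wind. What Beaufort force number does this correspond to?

Beaufort force 8

20.3 m/s lies in the Beaufort 8 band (gale, 17.2–20.7 m/s).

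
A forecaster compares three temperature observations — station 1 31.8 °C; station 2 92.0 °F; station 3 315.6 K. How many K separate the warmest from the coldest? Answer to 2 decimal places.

station 2: 92.0 °F = 33.333 °C.
station 3: 315.6 K = 42.450 °C.
Spread: 42.450 − 31.800 = 10.650 °C.

10.65 K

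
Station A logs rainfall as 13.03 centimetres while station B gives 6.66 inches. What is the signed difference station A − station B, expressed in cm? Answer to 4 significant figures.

-3.886 cm

station B: 6.66 in = 16.91640 cm.
Difference: 13.03000 − 16.91640 = -3.886 cm.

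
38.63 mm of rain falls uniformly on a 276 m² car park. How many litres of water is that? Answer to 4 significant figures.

1 mm over 1 m² is 1 L, so volume = 38.63 × 276 = 10661.88 L ≈ 10660 L.

10660 litres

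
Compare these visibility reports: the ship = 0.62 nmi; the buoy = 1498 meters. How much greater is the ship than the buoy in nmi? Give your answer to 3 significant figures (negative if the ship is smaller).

the buoy: 1498 m = 0.80886 nmi.
Difference: 0.62000 − 0.80886 = -0.189 nmi.

-0.189 nmi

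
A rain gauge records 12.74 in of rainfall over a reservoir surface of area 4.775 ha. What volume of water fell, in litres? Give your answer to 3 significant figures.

Depth: 12.74 in × 25.4 = 323.596 mm.
Area: 4.775 ha = 47750 m².
1 mm over 1 m² is 1 L, so volume = 323.596 × 47750 = 15451709 L ≈ 15500000 L.

15500000 litres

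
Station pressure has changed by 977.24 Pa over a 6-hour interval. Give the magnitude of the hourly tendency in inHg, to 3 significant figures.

977.24 Pa / 6 h × 0.0002953 inHg/Pa = 0.0481 inHg/h.

0.0481 inHg per hour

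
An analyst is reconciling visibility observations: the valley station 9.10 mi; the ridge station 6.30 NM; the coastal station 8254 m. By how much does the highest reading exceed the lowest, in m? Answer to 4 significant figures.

6391 m

the valley station: 9.10 SM = 14645.03 m.
the ridge station: 6.30 nmi = 11667.60 m.
Spread: 14645.03 − 8254.00 = 6391 m.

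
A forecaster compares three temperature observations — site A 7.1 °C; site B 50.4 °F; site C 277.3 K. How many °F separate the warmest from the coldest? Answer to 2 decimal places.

10.93 °F

site B: 50.4 °F = 10.222 °C.
site C: 277.3 K = 4.150 °C.
Spread: 10.222 − 4.150 = 6.072 °C = 10.93 °F.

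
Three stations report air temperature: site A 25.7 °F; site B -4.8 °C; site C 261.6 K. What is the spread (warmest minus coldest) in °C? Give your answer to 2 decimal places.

8.05 °C

site A: 25.7 °F = -3.500 °C.
site C: 261.6 K = -11.550 °C.
Spread: (-3.500) − (-11.550) = 8.050 °C.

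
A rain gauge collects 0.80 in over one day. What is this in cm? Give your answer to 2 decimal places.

1 in = 2.54 cm, so 0.80 × 2.54 = 2.03 cm.

2.03 cm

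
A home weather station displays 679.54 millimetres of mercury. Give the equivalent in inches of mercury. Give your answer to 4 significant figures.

1 mmHg = 0.0393701 inHg, so 679.54 × 0.0393701 = 26.75 inHg.

26.75 inHg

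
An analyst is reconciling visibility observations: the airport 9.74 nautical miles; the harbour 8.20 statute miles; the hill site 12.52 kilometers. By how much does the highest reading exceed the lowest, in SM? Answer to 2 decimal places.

3.43 SM

the airport: 9.74 nmi = 11.2086 SM.
the hill site: 12.52 km = 7.7796 SM.
Spread: 11.2086 − 7.7796 = 3.43 SM.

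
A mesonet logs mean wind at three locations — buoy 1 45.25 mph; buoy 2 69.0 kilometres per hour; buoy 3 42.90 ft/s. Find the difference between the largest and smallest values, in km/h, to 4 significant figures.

25.75 km/h

buoy 1: 45.25 mph = 72.8228 km/h.
buoy 3: 42.90 ft/s = 47.0733 km/h.
Spread: 72.8228 − 47.0733 = 25.75 km/h.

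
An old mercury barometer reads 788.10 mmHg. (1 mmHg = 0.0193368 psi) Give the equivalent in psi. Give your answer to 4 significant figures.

1 mmHg = 0.0193368 psi, so 788.10 × 0.0193368 = 15.24 psi.

15.24 psi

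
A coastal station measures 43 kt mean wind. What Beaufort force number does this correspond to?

Beaufort force 9

43 kt lies in the Beaufort 9 band (strong gale, 41–47 kt).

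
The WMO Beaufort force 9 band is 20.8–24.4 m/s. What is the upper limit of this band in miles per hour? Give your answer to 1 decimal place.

20.8–24.4 m/s × 2.237 = 46.5–54.6 mph.

54.6 mph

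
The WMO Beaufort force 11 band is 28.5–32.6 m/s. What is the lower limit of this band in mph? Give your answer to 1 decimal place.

28.5–32.6 m/s × 2.237 = 63.8–72.9 mph.

63.8 mph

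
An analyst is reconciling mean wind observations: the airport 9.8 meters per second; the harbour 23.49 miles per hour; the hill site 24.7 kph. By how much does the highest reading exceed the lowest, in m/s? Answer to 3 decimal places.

3.640 m/s

the harbour: 23.49 mph = 10.50097 m/s.
the hill site: 24.7 km/h = 6.86111 m/s.
Spread: 10.50097 − 6.86111 = 3.640 m/s.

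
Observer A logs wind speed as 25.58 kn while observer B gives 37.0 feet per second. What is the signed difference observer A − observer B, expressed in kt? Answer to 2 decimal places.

observer B: 37.0 ft/s = 21.9219 kt.
Difference: 25.5800 − 21.9219 = 3.66 kt.

3.66 kt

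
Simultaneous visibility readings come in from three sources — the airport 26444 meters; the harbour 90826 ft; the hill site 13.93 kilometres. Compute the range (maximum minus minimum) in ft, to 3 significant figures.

the airport: 26444 m = 86758.53 ft.
the hill site: 13.93 km = 45702.10 ft.
Spread: 90826.00 − 45702.10 = 45100 ft.

45100 ft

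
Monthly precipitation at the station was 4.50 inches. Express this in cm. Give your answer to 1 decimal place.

1 in = 2.54 cm, so 4.50 × 2.54 = 11.4 cm.

11.4 cm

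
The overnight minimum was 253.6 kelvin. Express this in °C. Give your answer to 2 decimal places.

°C = 253.6 − 273.15 = -19.55 °C.

-19.55 °C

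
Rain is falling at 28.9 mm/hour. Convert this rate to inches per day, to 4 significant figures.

28.9 mm/hour × 0.0393701 in/mm × 24 hour/day = 27.31 in/day.

27.31 in/day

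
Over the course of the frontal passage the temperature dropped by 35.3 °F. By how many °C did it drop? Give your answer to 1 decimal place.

A change of 1 °C equals a change of 1.8 °F: Δ°C = 35.3 × 0.5556 = 19.6 °C.

19.6 °C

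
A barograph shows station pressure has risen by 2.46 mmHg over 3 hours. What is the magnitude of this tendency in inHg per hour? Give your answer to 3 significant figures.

0.0323 inHg per hour

2.46 mmHg / 3 h × 0.0393701 inHg/mmHg = 0.0323 inHg/h.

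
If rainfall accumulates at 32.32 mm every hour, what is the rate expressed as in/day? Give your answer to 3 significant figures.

32.32 mm/hour × 0.0393701 in/mm × 24 hour/day = 30.5 in/day.

30.5 in/day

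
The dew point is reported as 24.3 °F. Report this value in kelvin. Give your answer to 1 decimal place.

First to °C: -4.28 °C.
Then to K: 268.9 K.

268.9 K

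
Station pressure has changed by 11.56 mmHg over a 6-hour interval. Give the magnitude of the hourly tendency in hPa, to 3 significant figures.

2.57 hPa per hour

11.56 mmHg / 6 h × 1.33322 hPa/mmHg = 2.57 hPa/h.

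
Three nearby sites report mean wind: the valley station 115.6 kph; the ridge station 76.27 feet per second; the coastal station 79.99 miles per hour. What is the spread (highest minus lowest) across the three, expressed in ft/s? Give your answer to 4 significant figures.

41.05 ft/s

the valley station: 115.6 km/h = 105.3514 ft/s.
the coastal station: 79.99 mph = 117.3187 ft/s.
Spread: 117.3187 − 76.2700 = 41.05 ft/s.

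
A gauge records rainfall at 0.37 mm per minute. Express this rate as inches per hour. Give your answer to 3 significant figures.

0.874 in/hour

0.37 mm/minute × 0.0393701 in/mm × 60 minute/hour = 0.874 in/hour.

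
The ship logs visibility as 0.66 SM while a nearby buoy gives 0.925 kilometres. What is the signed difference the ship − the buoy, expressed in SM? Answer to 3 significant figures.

0.0852 SM

the buoy: 0.925 km = 0.574768 SM.
Difference: 0.660000 − 0.574768 = 0.0852 SM.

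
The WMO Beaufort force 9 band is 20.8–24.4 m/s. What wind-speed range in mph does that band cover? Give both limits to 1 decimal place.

20.8–24.4 m/s × 2.237 = 46.5–54.6 mph.

46.5 to 54.6 mph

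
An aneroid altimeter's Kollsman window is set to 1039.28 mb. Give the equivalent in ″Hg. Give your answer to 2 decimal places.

1 mb = 0.02953 inHg, so 1039.28 × 0.02953 = 30.69 inHg.

30.69 inHg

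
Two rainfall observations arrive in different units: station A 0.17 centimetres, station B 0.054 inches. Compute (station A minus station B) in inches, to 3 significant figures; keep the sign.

0.0129 in

station A: 0.17 cm = 0.066929 in.
Difference: 0.066929 − 0.054000 = 0.0129 in.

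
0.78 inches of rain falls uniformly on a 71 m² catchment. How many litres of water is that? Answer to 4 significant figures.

1407 litres

Depth: 0.78 in × 25.4 = 19.812 mm.
1 mm over 1 m² is 1 L, so volume = 19.812 × 71 = 1406.652 L ≈ 1407 L.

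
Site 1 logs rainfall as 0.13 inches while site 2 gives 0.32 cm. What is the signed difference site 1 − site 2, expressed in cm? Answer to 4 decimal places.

0.0102 cm

site 1: 0.13 in = 0.330200 cm.
Difference: 0.330200 − 0.320000 = 0.0102 cm.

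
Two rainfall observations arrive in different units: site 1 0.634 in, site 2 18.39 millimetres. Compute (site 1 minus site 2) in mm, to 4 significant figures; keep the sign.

site 1: 0.634 in = 16.10360 mm.
Difference: 16.10360 − 18.39000 = -2.286 mm.

-2.286 mm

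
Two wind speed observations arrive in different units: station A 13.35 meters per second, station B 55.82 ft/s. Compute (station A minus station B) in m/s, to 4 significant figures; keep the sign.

-3.664 m/s

station B: 55.82 ft/s = 17.01394 m/s.
Difference: 13.35000 − 17.01394 = -3.664 m/s.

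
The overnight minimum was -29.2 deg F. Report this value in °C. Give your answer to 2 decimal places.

-34.00 °C

°C = (°F − 32) × 5/9 = (-29.2 − 32) / 1.8 = -34.00 °C.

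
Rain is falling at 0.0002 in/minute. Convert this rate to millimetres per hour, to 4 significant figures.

0.3048 mm/hour

0.0002 in/minute × 25.4 mm/in × 60 minute/hour = 0.3048 mm/hour.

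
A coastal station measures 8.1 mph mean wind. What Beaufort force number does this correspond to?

8.1 mph = 3.6 m/s, which is Beaufort 3 (gentle breeze, 3.4–5.4 m/s).

Beaufort force 3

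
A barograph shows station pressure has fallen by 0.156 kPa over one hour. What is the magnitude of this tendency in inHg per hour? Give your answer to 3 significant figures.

0.156 kPa / 1 h × 0.2953 inHg/kPa = 0.0461 inHg/h.

0.0461 inHg per hour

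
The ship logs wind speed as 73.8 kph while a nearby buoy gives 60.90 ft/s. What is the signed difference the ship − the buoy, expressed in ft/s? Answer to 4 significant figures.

the ship: 73.8 km/h = 67.25722 ft/s.
Difference: 67.25722 − 60.90000 = 6.357 ft/s.

6.357 ft/s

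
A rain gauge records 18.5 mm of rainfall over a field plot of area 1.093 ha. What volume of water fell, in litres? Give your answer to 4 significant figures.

202200 litres

Area: 1.093 ha = 10930 m².
1 mm over 1 m² is 1 L, so volume = 18.5 × 10930 = 202205 L ≈ 202200 L.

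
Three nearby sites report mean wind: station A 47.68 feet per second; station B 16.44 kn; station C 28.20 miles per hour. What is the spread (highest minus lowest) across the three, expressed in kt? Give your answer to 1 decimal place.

station A: 47.68 ft/s = 28.250 kt.
station C: 28.20 mph = 24.505 kt.
Spread: 28.250 − 16.440 = 11.8 kt.

11.8 kt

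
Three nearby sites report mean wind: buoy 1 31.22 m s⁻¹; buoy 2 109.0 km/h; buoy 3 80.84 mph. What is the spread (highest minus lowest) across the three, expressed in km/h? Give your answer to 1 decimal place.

buoy 1: 31.22 m/s = 112.392 km/h.
buoy 3: 80.84 mph = 130.099 km/h.
Spread: 130.099 − 109.000 = 21.1 km/h.

21.1 km/h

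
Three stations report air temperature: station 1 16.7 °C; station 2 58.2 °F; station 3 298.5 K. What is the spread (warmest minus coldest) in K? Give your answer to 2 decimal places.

station 2: 58.2 °F = 14.556 °C.
station 3: 298.5 K = 25.350 °C.
Spread: 25.350 − 14.556 = 10.794 °C.

10.79 K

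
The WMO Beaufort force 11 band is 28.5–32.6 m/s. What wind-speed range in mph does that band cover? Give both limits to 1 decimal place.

63.8 to 72.9 mph

28.5–32.6 m/s × 2.237 = 63.8–72.9 mph.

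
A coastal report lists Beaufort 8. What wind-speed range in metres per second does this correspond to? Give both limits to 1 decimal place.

Beaufort 8 (gale) spans 17.2–20.7 m/s.

17.2 to 20.7 m/s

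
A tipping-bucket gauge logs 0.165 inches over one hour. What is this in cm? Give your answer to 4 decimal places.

0.4191 cm

1 in = 2.54 cm, so 0.165 × 2.54 = 0.4191 cm.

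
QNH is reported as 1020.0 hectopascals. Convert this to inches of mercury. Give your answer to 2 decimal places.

30.12 inHg

1 hPa = 0.02953 inHg, so 1020.0 × 0.02953 = 30.12 inHg.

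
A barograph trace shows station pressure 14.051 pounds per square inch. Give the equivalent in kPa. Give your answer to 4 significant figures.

1 psi = 6.89476 kPa, so 14.051 × 6.89476 = 96.88 kPa.

96.88 kPa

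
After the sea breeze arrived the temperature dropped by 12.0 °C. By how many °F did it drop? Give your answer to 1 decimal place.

Converting a difference, only the 9/5 scale factor applies: Δ°F = 12.0 × 1.8 = 21.6 °F.

21.6 °F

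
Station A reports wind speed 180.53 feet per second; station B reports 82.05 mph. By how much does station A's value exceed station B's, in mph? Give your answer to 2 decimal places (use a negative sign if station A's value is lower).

41.04 mph

station A: 180.53 ft/s = 123.0886 mph.
Difference: 123.0886 − 82.0500 = 41.04 mph.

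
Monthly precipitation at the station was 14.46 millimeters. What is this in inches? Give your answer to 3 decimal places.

1 mm = 0.0393701 in, so 14.46 × 0.0393701 = 0.569 in.

0.569 in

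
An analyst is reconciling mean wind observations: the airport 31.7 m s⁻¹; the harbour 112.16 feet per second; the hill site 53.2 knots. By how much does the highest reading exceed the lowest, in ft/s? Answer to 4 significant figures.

22.37 ft/s

the airport: 31.7 m/s = 104.0026 ft/s.
the hill site: 53.2 kt = 89.7915 ft/s.
Spread: 112.1600 − 89.7915 = 22.37 ft/s.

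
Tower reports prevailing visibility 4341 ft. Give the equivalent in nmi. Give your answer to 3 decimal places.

1 ft = 0.000164579 nmi, so 4341 × 0.000164579 = 0.714 nmi.

0.714 nmi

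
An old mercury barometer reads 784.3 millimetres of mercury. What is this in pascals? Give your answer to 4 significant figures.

1 mmHg = 133.322 Pa, so 784.3 × 133.322 = 104600 Pa.

104600 Pa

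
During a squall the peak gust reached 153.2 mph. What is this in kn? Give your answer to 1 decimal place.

133.1 kt

1 mph = 0.868976 kt, so 153.2 × 0.868976 = 133.1 kt.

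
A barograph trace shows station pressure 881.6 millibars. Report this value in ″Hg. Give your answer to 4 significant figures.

26.03 inHg

1 mb = 0.02953 inHg, so 881.6 × 0.02953 = 26.03 inHg.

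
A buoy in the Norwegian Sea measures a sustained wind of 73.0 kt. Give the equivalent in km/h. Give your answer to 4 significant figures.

1 kt = 1.852 km/h, so 73.0 × 1.852 = 135.2 km/h.

135.2 km/h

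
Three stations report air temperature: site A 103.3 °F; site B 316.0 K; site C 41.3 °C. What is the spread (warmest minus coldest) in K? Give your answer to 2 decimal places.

site A: 103.3 °F = 39.611 °C.
site B: 316.0 K = 42.850 °C.
Spread: 42.850 − 39.611 = 3.239 °C.

3.24 K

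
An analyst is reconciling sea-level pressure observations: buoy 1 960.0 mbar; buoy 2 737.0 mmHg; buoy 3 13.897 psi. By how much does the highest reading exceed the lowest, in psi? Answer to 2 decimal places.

0.35 psi

buoy 1: 960.0 mb = 13.9236 psi.
buoy 2: 737.0 mmHg = 14.2512 psi.
Spread: 14.2512 − 13.8970 = 0.35 psi.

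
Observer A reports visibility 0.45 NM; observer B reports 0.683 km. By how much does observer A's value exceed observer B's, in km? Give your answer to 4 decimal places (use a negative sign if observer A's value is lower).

observer A: 0.45 nmi = 0.833400 km.
Difference: 0.833400 − 0.683000 = 0.1504 km.

0.1504 km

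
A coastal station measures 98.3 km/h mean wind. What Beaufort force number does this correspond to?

98.3 km/h = 27.3 m/s, which is Beaufort 10 (storm, 24.5–28.4 m/s).

Beaufort force 10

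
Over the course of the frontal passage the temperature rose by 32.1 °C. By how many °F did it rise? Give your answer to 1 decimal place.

57.8 °F

A change of 1 °C equals a change of 1.8 °F: Δ°F = 32.1 × 1.8 = 57.8 °F.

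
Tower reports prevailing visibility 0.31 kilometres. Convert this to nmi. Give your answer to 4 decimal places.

0.1674 nmi

1 km = 0.539957 nmi, so 0.31 × 0.539957 = 0.1674 nmi.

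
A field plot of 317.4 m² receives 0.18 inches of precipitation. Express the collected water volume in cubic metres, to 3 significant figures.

Depth: 0.18 in × 25.4 = 4.572 mm.
1 mm over 1 m² is 1 L, so volume = 4.572 × 317.4 = 1451.1528 L = 1.45 m³.

1.45 cubic metres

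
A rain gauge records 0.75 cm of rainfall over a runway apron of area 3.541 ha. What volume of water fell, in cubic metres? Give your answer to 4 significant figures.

265.6 cubic metres

Depth: 0.75 cm × 10 = 7.5 mm.
Area: 3.541 ha = 35410 m².
1 mm over 1 m² is 1 L, so volume = 7.5 × 35410 = 265575 L = 265.6 m³.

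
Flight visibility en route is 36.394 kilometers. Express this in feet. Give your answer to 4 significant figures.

1 km = 3280.84 ft, so 36.394 × 3280.84 = 119400 ft.

119400 ft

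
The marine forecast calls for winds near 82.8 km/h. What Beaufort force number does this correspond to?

Beaufort force 9

82.8 km/h = 23.0 m/s, which is Beaufort 9 (strong gale, 20.8–24.4 m/s).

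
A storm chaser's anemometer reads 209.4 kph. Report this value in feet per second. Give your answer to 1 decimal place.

190.8 ft/s

1 km/h = 0.911344 ft/s, so 209.4 × 0.911344 = 190.8 ft/s.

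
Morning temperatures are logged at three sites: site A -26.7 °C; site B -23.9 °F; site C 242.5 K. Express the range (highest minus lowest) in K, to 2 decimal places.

4.36 K

site B: -23.9 °F = -31.056 °C.
site C: 242.5 K = -30.650 °C.
Spread: (-26.700) − (-31.056) = 4.356 °C.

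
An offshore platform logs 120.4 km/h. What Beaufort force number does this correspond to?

Beaufort force 12

120.4 km/h = 33.4 m/s, which is Beaufort 12 (hurricane force, ≥32.7 m/s).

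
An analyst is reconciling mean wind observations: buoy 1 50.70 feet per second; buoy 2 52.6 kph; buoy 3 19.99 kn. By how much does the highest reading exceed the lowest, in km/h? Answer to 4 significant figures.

buoy 1: 50.70 ft/s = 55.6321 km/h.
buoy 3: 19.99 kt = 37.0215 km/h.
Spread: 55.6321 − 37.0215 = 18.61 km/h.

18.61 km/h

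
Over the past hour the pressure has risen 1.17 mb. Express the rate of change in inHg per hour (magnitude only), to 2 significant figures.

1.17 mb / 1 h × 0.02953 inHg/mb = 0.035 inHg/h.

0.035 inHg per hour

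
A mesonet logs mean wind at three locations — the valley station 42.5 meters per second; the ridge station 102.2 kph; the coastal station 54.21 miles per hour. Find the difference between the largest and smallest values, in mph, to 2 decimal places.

the valley station: 42.5 m/s = 95.0698 mph.
the ridge station: 102.2 km/h = 63.5041 mph.
Spread: 95.0698 − 54.2100 = 40.86 mph.

40.86 mph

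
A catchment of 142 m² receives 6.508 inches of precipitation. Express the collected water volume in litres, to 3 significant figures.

Depth: 6.508 in × 25.4 = 165.3032 mm.
1 mm over 1 m² is 1 L, so volume = 165.3032 × 142 = 23473.054 L ≈ 23500 L.

23500 litres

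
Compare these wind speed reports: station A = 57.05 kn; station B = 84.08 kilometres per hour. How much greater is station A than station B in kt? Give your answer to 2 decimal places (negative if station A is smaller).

station B: 84.08 km/h = 45.3996 kt.
Difference: 57.0500 − 45.3996 = 11.65 kt.

11.65 kt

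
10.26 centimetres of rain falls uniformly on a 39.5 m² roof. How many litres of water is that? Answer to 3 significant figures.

4050 litres

Depth: 10.26 cm × 10 = 102.6 mm.
1 mm over 1 m² is 1 L, so volume = 102.6 × 39.5 = 4052.7 L ≈ 4050 L.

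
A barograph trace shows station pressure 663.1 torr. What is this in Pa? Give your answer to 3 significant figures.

1 mmHg = 133.322 Pa, so 663.1 × 133.322 = 88400 Pa.

88400 Pa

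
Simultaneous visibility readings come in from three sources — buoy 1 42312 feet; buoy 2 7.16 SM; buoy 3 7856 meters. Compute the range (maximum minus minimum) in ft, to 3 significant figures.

buoy 2: 7.16 SM = 37804.80 ft.
buoy 3: 7856 m = 25774.28 ft.
Spread: 42312.00 − 25774.28 = 16500 ft.

16500 ft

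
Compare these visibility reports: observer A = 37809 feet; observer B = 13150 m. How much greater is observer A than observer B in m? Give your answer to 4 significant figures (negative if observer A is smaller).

observer A: 37809 ft = 11524.18 m.
Difference: 11524.18 − 13150.00 = -1626 m.

-1626 m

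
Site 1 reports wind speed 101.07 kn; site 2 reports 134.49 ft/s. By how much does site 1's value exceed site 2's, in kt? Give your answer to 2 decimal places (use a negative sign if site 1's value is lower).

21.39 kt

site 2: 134.49 ft/s = 79.6831 kt.
Difference: 101.0700 − 79.6831 = 21.39 kt.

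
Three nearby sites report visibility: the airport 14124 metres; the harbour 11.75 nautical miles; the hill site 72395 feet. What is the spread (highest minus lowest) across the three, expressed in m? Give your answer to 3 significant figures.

7940 m

the harbour: 11.75 nmi = 21761.00 m.
the hill site: 72395 ft = 22066.00 m.
Spread: 22066.00 − 14124.00 = 7940 m.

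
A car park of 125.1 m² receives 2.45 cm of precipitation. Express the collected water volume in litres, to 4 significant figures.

3065 litres

Depth: 2.45 cm × 10 = 24.5 mm.
1 mm over 1 m² is 1 L, so volume = 24.5 × 125.1 = 3064.95 L ≈ 3065 L.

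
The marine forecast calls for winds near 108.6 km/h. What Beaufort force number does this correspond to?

Beaufort force 11

108.6 km/h = 30.2 m/s, which is Beaufort 11 (violent storm, 28.5–32.6 m/s).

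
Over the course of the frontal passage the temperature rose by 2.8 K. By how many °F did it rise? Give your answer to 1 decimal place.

For a temperature change the 32° offset cancels: Δ°F = 2.8 × 1.8 = 5.0 °F.

5.0 °F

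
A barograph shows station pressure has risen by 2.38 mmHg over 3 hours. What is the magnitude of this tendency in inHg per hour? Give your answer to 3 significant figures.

0.0312 inHg per hour

2.38 mmHg / 3 h × 0.0393701 inHg/mmHg = 0.0312 inHg/h.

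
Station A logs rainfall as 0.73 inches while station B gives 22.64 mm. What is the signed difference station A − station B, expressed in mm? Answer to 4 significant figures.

station A: 0.73 in = 18.54200 mm.
Difference: 18.54200 − 22.64000 = -4.098 mm.

-4.098 mm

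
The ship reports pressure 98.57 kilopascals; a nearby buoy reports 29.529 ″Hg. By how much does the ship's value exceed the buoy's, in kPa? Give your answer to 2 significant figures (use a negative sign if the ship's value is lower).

the buoy: 29.529 inHg = 99.997 kPa.
Difference: 98.570 − 99.997 = -1.4 kPa.

-1.4 kPa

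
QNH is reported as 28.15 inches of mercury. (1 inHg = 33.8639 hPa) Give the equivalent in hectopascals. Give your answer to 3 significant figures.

1 inHg = 33.8639 hPa, so 28.15 × 33.8639 = 953 hPa.

953 hPa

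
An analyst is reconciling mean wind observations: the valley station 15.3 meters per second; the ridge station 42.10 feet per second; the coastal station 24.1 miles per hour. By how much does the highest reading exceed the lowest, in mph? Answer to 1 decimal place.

10.1 mph

the valley station: 15.3 m/s = 34.225 mph.
the ridge station: 42.10 ft/s = 28.705 mph.
Spread: 34.225 − 24.100 = 10.1 mph.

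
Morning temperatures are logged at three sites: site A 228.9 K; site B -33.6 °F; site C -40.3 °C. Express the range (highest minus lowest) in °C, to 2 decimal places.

7.81 °C

site A: 228.9 K = -44.250 °C.
site B: -33.6 °F = -36.444 °C.
Spread: (-36.444) − (-44.250) = 7.806 °C.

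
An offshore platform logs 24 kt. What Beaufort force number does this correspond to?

24 kt lies in the Beaufort 6 band (strong breeze, 22–27 kt).

Beaufort force 6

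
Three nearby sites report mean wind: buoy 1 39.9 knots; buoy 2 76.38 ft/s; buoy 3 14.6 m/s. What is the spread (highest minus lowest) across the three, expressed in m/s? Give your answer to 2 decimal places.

buoy 1: 39.9 kt = 20.5263 m/s.
buoy 2: 76.38 ft/s = 23.2806 m/s.
Spread: 23.2806 − 14.6000 = 8.68 m/s.

8.68 m/s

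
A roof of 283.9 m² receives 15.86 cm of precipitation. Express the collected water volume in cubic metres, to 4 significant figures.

Depth: 15.86 cm × 10 = 158.6 mm.
1 mm over 1 m² is 1 L, so volume = 158.6 × 283.9 = 45026.54 L = 45.03 m³.

45.03 cubic metres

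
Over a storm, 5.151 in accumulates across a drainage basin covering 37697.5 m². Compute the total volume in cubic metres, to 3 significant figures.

4930 cubic metres

Depth: 5.151 in × 25.4 = 130.8354 mm.
1 mm over 1 m² is 1 L, so volume = 130.8354 × 37697.5 = 4932167.5 L = 4930 m³.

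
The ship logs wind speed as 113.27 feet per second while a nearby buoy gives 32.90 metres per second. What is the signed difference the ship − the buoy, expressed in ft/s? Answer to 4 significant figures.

5.330 ft/s

the buoy: 32.90 m/s = 107.93963 ft/s.
Difference: 113.27000 − 107.93963 = 5.330 ft/s.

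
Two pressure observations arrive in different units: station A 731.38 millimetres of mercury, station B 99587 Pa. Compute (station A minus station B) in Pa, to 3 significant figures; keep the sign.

station A: 731.38 mmHg = 97509.33 Pa.
Difference: 97509.33 − 99587.00 = -2080 Pa.

-2080 Pa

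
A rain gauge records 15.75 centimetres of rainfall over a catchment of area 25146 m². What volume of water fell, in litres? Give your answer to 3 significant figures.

3960000 litres

Depth: 15.75 cm × 10 = 157.5 mm.
1 mm over 1 m² is 1 L, so volume = 157.5 × 25146 = 3960495 L ≈ 3960000 L.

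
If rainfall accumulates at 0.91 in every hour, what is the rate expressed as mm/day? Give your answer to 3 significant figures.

0.91 in/hour × 25.4 mm/in × 24 hour/day = 555 mm/day.

555 mm/day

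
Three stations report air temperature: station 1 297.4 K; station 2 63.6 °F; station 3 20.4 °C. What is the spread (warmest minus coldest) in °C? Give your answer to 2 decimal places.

6.69 °C

station 1: 297.4 K = 24.250 °C.
station 2: 63.6 °F = 17.556 °C.
Spread: 24.250 − 17.556 = 6.694 °C.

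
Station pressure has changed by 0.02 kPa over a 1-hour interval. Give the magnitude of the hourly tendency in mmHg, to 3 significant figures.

0.150 mmHg per hour

0.02 kPa / 1 h × 7.50062 mmHg/kPa = 0.150 mmHg/h.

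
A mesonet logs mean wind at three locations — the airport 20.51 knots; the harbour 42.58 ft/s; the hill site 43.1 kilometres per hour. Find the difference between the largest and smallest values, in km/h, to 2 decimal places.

the airport: 20.51 kt = 37.9845 km/h.
the harbour: 42.58 ft/s = 46.7222 km/h.
Spread: 46.7222 − 37.9845 = 8.74 km/h.

8.74 km/h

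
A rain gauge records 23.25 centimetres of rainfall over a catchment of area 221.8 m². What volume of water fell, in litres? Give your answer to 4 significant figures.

51570 litres

Depth: 23.25 cm × 10 = 232.5 mm.
1 mm over 1 m² is 1 L, so volume = 232.5 × 221.8 = 51568.5 L ≈ 51570 L.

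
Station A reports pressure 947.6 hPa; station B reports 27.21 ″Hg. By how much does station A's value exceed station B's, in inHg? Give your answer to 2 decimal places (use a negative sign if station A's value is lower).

0.77 inHg

station A: 947.6 hPa = 27.9826 inHg.
Difference: 27.9826 − 27.2100 = 0.77 inHg.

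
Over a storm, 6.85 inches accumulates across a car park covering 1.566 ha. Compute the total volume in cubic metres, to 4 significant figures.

Depth: 6.85 in × 25.4 = 173.99 mm.
Area: 1.566 ha = 15660 m².
1 mm over 1 m² is 1 L, so volume = 173.99 × 15660 = 2724683.4 L = 2725 m³.

2725 cubic metres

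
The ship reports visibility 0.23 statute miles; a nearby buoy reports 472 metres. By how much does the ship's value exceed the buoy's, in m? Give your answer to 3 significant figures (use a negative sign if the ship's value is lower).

-102 m

the ship: 0.23 SM = 370.15 m.
Difference: 370.15 − 472.00 = -102 m.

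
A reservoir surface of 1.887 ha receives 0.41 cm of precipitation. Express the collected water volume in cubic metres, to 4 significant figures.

77.37 cubic metres

Depth: 0.41 cm × 10 = 4.1 mm.
Area: 1.887 ha = 18870 m².
1 mm over 1 m² is 1 L, so volume = 4.1 × 18870 = 77367 L = 77.37 m³.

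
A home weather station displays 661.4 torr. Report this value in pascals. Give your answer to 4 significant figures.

1 mmHg = 133.322 Pa, so 661.4 × 133.322 = 88180 Pa.

88180 Pa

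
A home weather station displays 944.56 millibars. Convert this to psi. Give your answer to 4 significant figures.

13.70 psi

1 mb = 0.0145038 psi, so 944.56 × 0.0145038 = 13.70 psi.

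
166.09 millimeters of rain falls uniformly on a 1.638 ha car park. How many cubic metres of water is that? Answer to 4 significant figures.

Area: 1.638 ha = 16380 m².
1 mm over 1 m² is 1 L, so volume = 166.09 × 16380 = 2720554.2 L = 2721 m³.

2721 cubic metres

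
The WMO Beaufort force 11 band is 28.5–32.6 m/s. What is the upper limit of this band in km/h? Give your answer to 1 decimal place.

28.5–32.6 m/s × 3.6 = 102.6–117.4 km/h.

117.4 km/h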